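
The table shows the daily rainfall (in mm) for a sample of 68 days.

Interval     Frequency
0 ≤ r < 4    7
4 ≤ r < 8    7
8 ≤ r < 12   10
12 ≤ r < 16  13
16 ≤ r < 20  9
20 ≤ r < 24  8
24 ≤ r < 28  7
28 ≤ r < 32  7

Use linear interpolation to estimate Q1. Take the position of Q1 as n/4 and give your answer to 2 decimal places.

9.20

Cumulative frequencies: 7, 14, 24, 37, 46, 54, 61, 68
n = 68; position = n/4 = 17.
This falls in the class 8 ≤ r < 12: L = 8, F = 14, f = 10, h = 4.
Lower quartile ≈ 8 + ((17 − 14) / 10) × 4 = 9.2000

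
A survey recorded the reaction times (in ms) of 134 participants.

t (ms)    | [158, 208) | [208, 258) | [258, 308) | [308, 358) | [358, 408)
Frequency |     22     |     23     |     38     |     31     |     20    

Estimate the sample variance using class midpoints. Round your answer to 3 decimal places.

Midpoints: 183, 233, 283, 333, 383
n = 134, Σfm = 38122, mean = 284.4925
Σfm² = 11400126
Σf(m − x̄)² = Σfm² − (Σfm)²/n = 11400126 − 38122²/134 = 554701.4925
Sample variance = 554701.4925 / 133 = 4170.6879

4170.688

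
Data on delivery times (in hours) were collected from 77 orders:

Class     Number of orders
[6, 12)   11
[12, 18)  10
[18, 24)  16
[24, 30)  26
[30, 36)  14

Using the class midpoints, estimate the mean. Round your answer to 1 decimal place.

Midpoints: 9, 15, 21, 27, 33
Σfm = 11×9 + 10×15 + 16×21 + 26×27 + 14×33 = 1749
n = Σf = 77
Mean = 1749 / 77 = 22.7143

22.7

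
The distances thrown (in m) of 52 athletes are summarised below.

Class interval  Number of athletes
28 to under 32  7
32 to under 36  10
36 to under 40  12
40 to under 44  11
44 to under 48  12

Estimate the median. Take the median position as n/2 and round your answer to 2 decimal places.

39.00

Cumulative frequencies: 7, 17, 29, 40, 52
n = 52; position = n/2 = 26.
This falls in the class 36 to under 40: L = 36, F = 17, f = 12, h = 4.
Median ≈ 36 + ((26 − 17) / 12) × 4 = 39.0000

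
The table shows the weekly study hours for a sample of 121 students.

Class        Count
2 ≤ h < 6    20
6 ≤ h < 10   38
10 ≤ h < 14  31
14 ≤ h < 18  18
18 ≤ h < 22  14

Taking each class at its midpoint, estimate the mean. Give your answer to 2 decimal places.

Midpoints: 4, 8, 12, 16, 20
Σfm = 20×4 + 38×8 + 31×12 + 18×16 + 14×20 = 1324
n = Σf = 121
Mean = 1324 / 121 = 10.9421

10.94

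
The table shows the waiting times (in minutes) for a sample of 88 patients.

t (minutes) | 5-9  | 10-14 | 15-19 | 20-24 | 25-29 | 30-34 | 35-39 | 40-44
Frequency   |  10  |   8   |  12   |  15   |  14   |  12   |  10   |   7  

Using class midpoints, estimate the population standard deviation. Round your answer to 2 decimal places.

10.41

Midpoints: 7, 12, 17, 22, 27, 32, 37, 42
n = 88, Σfm = 2126, mean = 24.1591
Σfm² = 60902
Σf(m − x̄)² = Σfm² − (Σfm)²/n = 60902 − 2126²/88 = 9539.7727
Population variance = 9539.7727 / 88 = 108.4065
Standard deviation = √108.4065 = 10.4118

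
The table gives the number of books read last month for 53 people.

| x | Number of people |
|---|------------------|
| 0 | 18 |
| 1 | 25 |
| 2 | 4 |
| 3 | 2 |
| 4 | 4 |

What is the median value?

1

Cumulative frequencies: 18, 43, 47, 49, 53
n = 53, so the median is the value in position (n+1)/2 = 27.
Position 27 falls at value 1.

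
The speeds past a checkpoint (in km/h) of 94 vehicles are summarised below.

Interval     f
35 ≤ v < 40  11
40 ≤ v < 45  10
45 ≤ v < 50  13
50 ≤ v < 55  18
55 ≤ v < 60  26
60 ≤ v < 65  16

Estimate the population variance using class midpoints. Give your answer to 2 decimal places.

64.18

Midpoints: 37.5, 42.5, 47.5, 52.5, 57.5, 62.5
n = 94, Σfm = 4895, mean = 52.0745
Σfm² = 260937.5
Σf(m − x̄)² = Σfm² − (Σfm)²/n = 260937.5 − 4895²/94 = 6032.9787
Population variance = 6032.9787 / 94 = 64.1806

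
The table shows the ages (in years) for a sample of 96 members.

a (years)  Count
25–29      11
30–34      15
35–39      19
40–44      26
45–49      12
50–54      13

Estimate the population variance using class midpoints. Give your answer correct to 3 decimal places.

Midpoints: 27, 32, 37, 42, 47, 52
n = 96, Σfm = 3812, mean = 39.7083
Σfm² = 156914
Σf(m − x̄)² = Σfm² − (Σfm)²/n = 156914 − 3812²/96 = 5545.8333
Population variance = 5545.8333 / 96 = 57.7691

57.769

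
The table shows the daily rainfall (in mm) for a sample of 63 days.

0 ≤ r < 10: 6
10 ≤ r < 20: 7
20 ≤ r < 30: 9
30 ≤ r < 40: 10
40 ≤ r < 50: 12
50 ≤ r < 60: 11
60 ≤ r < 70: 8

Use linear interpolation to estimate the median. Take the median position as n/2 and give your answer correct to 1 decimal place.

39.5

Cumulative frequencies: 6, 13, 22, 32, 44, 55, 63
n = 63; position = n/2 = 31.5.
This falls in the class 30 ≤ r < 40: L = 30, F = 22, f = 10, h = 10.
Median ≈ 30 + ((31.5 − 22) / 10) × 10 = 39.5000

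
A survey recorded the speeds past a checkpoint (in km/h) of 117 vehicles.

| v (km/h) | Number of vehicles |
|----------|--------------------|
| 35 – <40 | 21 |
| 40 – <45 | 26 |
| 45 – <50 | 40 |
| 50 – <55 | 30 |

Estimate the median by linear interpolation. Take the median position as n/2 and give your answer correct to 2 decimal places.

46.44

Cumulative frequencies: 21, 47, 87, 117
n = 117; position = n/2 = 58.5.
This falls in the class 45 – <50: L = 45, F = 47, f = 40, h = 5.
Median ≈ 45 + ((58.5 − 47) / 40) × 5 = 46.4375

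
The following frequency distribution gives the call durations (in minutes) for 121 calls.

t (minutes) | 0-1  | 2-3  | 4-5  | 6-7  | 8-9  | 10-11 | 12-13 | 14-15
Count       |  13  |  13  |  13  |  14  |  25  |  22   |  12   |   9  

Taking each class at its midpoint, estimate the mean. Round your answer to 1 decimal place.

7.5

Midpoints: 0.5, 2.5, 4.5, 6.5, 8.5, 10.5, 12.5, 14.5
Σfm = 13×0.5 + 13×2.5 + 13×4.5 + 14×6.5 + 25×8.5 + 22×10.5 + 12×12.5 + 9×14.5 = 912.5
n = Σf = 121
Mean = 912.5 / 121 = 7.5413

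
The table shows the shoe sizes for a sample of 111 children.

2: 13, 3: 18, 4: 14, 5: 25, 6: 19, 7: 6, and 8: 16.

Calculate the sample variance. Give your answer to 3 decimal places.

3.537

Values: 2, 3, 4, 5, 6, 7, 8
n = 111, Σfx = 545, mean = 4.9099
Σfx² = 3065
Σf(x − x̄)² = Σfx² − (Σfx)²/n = 3065 − 545²/111 = 389.0991
Sample variance = 389.0991 / 110 = 3.5373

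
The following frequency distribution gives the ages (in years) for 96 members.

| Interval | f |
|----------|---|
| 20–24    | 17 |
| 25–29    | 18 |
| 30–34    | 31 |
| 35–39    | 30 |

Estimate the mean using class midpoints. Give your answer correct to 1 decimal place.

30.9

Midpoints: 22, 27, 32, 37
Σfm = 17×22 + 18×27 + 31×32 + 30×37 = 2962
n = Σf = 96
Mean = 2962 / 96 = 30.8542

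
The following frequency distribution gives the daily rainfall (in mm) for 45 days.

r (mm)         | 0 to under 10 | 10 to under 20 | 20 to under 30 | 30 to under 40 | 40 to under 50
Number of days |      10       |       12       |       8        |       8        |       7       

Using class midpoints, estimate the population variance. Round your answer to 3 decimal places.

Midpoints: 5, 15, 25, 35, 45
n = 45, Σfm = 1025, mean = 22.7778
Σfm² = 31925
Σf(m − x̄)² = Σfm² − (Σfm)²/n = 31925 − 1025²/45 = 8577.7778
Population variance = 8577.7778 / 45 = 190.6173

190.617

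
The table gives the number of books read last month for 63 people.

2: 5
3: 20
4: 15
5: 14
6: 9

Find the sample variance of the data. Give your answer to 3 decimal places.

1.451

Values: 2, 3, 4, 5, 6
n = 63, Σfx = 254, mean = 4.0317
Σfx² = 1114
Σf(x − x̄)² = Σfx² − (Σfx)²/n = 1114 − 254²/63 = 89.9365
Sample variance = 89.9365 / 62 = 1.4506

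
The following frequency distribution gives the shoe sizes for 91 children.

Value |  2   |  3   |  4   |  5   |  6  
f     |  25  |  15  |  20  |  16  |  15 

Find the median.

Cumulative frequencies: 25, 40, 60, 76, 91
n = 91, so the median is the value in position (n+1)/2 = 46.
Position 46 falls at value 4.

4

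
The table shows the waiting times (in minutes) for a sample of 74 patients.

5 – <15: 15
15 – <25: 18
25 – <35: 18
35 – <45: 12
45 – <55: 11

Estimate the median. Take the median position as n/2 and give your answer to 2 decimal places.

27.22

Cumulative frequencies: 15, 33, 51, 63, 74
n = 74; position = n/2 = 37.
This falls in the class 25 – <35: L = 25, F = 33, f = 18, h = 10.
Median ≈ 25 + ((37 − 33) / 18) × 10 = 27.2222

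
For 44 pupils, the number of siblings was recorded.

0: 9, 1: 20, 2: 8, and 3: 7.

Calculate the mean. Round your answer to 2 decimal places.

Values: 0, 1, 2, 3
Σfx = 9×0 + 20×1 + 8×2 + 7×3 = 57
n = Σf = 44
Mean = 57 / 44 = 1.2955

1.30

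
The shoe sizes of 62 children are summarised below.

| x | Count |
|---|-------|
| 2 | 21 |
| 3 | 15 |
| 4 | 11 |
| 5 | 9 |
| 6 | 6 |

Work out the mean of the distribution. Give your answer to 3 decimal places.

3.419

Values: 2, 3, 4, 5, 6
Σfx = 21×2 + 15×3 + 11×4 + 9×5 + 6×6 = 212
n = Σf = 62
Mean = 212 / 62 = 3.4194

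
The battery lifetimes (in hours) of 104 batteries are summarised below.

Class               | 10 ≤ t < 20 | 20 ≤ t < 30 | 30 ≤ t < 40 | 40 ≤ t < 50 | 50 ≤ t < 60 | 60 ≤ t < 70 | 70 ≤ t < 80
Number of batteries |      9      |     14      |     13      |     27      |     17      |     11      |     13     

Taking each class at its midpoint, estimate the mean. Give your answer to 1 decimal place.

46.0

Midpoints: 15, 25, 35, 45, 55, 65, 75
Σfm = 9×15 + 14×25 + 13×35 + 27×45 + 17×55 + 11×65 + 13×75 = 4780
n = Σf = 104
Mean = 4780 / 104 = 45.9615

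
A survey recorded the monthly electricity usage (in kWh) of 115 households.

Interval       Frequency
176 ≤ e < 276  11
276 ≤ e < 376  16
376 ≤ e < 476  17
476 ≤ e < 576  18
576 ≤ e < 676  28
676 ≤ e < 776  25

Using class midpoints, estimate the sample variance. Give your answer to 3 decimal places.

Midpoints: 226, 326, 426, 526, 626, 726
n = 115, Σfm = 60090, mean = 522.5217
Σfm² = 34476940
Σf(m − x̄)² = Σfm² − (Σfm)²/n = 34476940 − 60090²/115 = 3078608.6957
Sample variance = 3078608.6957 / 114 = 27005.3394

27005.339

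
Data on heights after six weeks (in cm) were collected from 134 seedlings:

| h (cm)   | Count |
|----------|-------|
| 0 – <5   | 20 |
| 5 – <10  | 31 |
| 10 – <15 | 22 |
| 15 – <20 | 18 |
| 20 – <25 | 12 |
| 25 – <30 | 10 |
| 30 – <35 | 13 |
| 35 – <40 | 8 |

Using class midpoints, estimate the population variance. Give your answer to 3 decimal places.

113.891

Midpoints: 2.5, 7.5, 12.5, 17.5, 22.5, 27.5, 32.5, 37.5
n = 134, Σfm = 2140, mean = 15.9701
Σfm² = 49437.5
Σf(m − x̄)² = Σfm² − (Σfm)²/n = 49437.5 − 2140²/134 = 15261.3806
Population variance = 15261.3806 / 134 = 113.8909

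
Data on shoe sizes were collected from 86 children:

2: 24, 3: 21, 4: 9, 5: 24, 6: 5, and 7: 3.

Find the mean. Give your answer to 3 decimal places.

3.698

Values: 2, 3, 4, 5, 6, 7
Σfx = 24×2 + 21×3 + 9×4 + 24×5 + 5×6 + 3×7 = 318
n = Σf = 86
Mean = 318 / 86 = 3.6977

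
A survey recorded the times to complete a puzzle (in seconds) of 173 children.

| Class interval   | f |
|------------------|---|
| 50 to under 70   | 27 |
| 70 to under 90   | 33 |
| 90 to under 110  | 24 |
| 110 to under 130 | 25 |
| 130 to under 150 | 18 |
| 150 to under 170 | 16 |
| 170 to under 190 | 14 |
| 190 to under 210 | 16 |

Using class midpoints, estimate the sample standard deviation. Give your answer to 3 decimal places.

Midpoints: 60, 80, 100, 120, 140, 160, 180, 200
n = 173, Σfm = 20460, mean = 118.2659
Σfm² = 2764400
Σf(m − x̄)² = Σfm² − (Σfm)²/n = 2764400 − 20460²/173 = 344679.7688
Sample variance = 344679.7688 / 172 = 2003.9521
Standard deviation = √2003.9521 = 44.7655

44.766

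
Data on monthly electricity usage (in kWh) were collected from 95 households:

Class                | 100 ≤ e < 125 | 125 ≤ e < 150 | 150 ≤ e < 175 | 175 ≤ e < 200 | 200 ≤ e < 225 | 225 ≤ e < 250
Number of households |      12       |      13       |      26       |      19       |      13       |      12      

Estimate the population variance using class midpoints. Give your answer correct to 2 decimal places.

1444.88

Midpoints: 112.5, 137.5, 162.5, 187.5, 212.5, 237.5
n = 95, Σfm = 16537.5, mean = 174.0789
Σfm² = 3016093.75
Σf(m − x̄)² = Σfm² − (Σfm)²/n = 3016093.75 − 16537.5²/95 = 137263.1579
Population variance = 137263.1579 / 95 = 1444.8753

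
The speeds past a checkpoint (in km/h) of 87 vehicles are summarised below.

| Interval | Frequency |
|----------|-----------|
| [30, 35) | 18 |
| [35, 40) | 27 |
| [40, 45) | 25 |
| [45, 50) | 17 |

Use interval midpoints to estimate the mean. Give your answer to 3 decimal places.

Midpoints: 32.5, 37.5, 42.5, 47.5
Σfm = 18×32.5 + 27×37.5 + 25×42.5 + 17×47.5 = 3467.5
n = Σf = 87
Mean = 3467.5 / 87 = 39.8563

39.856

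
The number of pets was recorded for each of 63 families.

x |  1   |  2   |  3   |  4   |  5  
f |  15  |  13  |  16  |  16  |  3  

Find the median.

Cumulative frequencies: 15, 28, 44, 60, 63
n = 63, so the median is the value in position (n+1)/2 = 32.
Position 32 falls at value 3.

3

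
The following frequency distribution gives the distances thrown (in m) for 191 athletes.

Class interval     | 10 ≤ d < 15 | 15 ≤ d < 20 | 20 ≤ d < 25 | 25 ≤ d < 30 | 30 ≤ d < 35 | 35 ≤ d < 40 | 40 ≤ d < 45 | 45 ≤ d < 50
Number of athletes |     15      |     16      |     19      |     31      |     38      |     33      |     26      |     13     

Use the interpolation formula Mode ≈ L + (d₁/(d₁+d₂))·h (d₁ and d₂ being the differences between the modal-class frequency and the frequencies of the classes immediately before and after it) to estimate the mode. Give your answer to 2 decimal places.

Modal class: 30 ≤ d < 35 (highest frequency 38).
d₁ = 38 − 31 = 7, d₂ = 38 − 33 = 5
Mode ≈ 30 + (7/(7+5)) × 5 = 30 + 2.9167 = 32.9167

32.92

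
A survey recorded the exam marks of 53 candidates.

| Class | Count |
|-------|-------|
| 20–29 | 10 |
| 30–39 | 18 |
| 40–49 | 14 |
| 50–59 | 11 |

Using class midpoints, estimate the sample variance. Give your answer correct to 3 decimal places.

Midpoints: 24.5, 34.5, 44.5, 54.5
n = 53, Σfm = 2088.5, mean = 39.4057
Σfm² = 87823.25
Σf(m − x̄)² = Σfm² − (Σfm)²/n = 87823.25 − 2088.5²/53 = 5524.5283
Sample variance = 5524.5283 / 52 = 106.2409

106.241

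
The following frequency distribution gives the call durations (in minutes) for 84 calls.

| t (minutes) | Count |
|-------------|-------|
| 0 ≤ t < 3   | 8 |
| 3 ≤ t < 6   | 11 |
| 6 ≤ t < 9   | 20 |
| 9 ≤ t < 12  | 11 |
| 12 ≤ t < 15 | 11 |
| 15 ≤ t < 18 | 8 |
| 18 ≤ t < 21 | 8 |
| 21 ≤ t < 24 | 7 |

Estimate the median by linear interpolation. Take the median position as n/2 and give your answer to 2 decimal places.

Cumulative frequencies: 8, 19, 39, 50, 61, 69, 77, 84
n = 84; position = n/2 = 42.
This falls in the class 9 ≤ t < 12: L = 9, F = 39, f = 11, h = 3.
Median ≈ 9 + ((42 − 39) / 11) × 3 = 9.8182

9.82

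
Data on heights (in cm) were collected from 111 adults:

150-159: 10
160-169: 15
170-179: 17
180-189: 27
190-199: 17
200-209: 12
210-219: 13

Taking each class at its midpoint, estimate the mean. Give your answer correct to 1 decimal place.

Midpoints: 154.5, 164.5, 174.5, 184.5, 194.5, 204.5, 214.5
Σfm = 10×154.5 + 15×164.5 + 17×174.5 + 27×184.5 + 17×194.5 + 12×204.5 + 13×214.5 = 20509.5
n = Σf = 111
Mean = 20509.5 / 111 = 184.7703

184.8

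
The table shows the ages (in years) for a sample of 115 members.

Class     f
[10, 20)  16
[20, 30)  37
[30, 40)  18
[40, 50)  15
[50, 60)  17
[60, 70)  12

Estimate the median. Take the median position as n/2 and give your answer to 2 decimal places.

Cumulative frequencies: 16, 53, 71, 86, 103, 115
n = 115; position = n/2 = 57.5.
This falls in the class [30, 40): L = 30, F = 53, f = 18, h = 10.
Median ≈ 30 + ((57.5 − 53) / 18) × 10 = 32.5000

32.50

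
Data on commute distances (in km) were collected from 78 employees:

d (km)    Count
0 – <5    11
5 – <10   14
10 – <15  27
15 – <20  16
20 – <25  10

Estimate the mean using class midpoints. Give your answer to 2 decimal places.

Midpoints: 2.5, 7.5, 12.5, 17.5, 22.5
Σfm = 11×2.5 + 14×7.5 + 27×12.5 + 16×17.5 + 10×22.5 = 975
n = Σf = 78
Mean = 975 / 78 = 12.5000

12.50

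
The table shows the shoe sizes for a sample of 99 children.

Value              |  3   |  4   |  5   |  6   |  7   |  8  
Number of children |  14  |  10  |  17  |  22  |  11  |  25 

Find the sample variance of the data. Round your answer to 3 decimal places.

Values: 3, 4, 5, 6, 7, 8
n = 99, Σfx = 576, mean = 5.8182
Σfx² = 3642
Σf(x − x̄)² = Σfx² − (Σfx)²/n = 3642 − 576²/99 = 290.7273
Sample variance = 290.7273 / 98 = 2.9666

2.967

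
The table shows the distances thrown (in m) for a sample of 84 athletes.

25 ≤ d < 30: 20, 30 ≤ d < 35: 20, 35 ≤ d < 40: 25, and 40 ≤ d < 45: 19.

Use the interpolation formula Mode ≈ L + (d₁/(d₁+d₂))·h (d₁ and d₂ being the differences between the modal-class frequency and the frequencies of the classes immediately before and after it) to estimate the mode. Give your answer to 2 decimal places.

37.27

Modal class: 35 ≤ d < 40 (highest frequency 25).
d₁ = 25 − 20 = 5, d₂ = 25 − 19 = 6
Mode ≈ 35 + (5/(5+6)) × 5 = 35 + 2.2727 = 37.2727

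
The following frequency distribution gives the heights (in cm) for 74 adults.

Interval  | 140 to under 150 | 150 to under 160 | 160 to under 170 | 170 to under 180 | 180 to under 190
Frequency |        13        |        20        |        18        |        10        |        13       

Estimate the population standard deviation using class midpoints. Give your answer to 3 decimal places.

Midpoints: 145, 155, 165, 175, 185
n = 74, Σfm = 12110, mean = 163.6486
Σfm² = 1995050
Σf(m − x̄)² = Σfm² − (Σfm)²/n = 1995050 − 12110²/74 = 13264.8649
Population variance = 13264.8649 / 74 = 179.2549
Standard deviation = √179.2549 = 13.3886

13.389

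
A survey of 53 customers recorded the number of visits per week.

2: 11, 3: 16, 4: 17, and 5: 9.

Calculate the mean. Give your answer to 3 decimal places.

3.453

Values: 2, 3, 4, 5
Σfx = 11×2 + 16×3 + 17×4 + 9×5 = 183
n = Σf = 53
Mean = 183 / 53 = 3.4528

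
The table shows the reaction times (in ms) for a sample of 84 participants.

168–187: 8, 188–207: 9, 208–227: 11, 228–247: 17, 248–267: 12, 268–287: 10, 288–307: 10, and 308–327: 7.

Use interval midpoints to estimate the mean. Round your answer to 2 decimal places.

Midpoints: 177.5, 197.5, 217.5, 237.5, 257.5, 277.5, 297.5, 317.5
Σfm = 8×177.5 + 9×197.5 + 11×217.5 + 17×237.5 + 12×257.5 + 10×277.5 + 10×297.5 + 7×317.5 = 20690
n = Σf = 84
Mean = 20690 / 84 = 246.3095

246.31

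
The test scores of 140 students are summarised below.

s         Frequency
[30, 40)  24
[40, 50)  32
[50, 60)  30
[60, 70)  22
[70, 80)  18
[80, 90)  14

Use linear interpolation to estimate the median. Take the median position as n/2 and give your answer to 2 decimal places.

54.67

Cumulative frequencies: 24, 56, 86, 108, 126, 140
n = 140; position = n/2 = 70.
This falls in the class [50, 60): L = 50, F = 56, f = 30, h = 10.
Median ≈ 50 + ((70 − 56) / 30) × 10 = 54.6667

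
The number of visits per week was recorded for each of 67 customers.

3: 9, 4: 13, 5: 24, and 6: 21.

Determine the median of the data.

Cumulative frequencies: 9, 22, 46, 67
n = 67, so the median is the value in position (n+1)/2 = 34.
Position 34 falls at value 5.

5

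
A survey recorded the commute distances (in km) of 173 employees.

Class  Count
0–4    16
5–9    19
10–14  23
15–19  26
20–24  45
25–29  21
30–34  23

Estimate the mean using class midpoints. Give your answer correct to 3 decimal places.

Midpoints: 2, 7, 12, 17, 22, 27, 32
Σfm = 16×2 + 19×7 + 23×12 + 26×17 + 45×22 + 21×27 + 23×32 = 3176
n = Σf = 173
Mean = 3176 / 173 = 18.3584

18.358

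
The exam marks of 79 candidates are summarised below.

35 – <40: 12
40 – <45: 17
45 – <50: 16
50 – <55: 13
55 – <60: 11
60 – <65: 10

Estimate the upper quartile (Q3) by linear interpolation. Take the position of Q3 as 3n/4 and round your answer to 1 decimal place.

55.6

Cumulative frequencies: 12, 29, 45, 58, 69, 79
n = 79; position = 3n/4 = 59.25.
This falls in the class 55 – <60: L = 55, F = 58, f = 11, h = 5.
Upper quartile ≈ 55 + ((59.25 − 58) / 11) × 5 = 55.5682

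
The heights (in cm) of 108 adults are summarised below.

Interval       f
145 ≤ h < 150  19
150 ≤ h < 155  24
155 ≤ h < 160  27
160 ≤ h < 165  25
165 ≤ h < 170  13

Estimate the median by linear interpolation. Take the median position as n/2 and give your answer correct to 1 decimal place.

157.0

Cumulative frequencies: 19, 43, 70, 95, 108
n = 108; position = n/2 = 54.
This falls in the class 155 ≤ h < 160: L = 155, F = 43, f = 27, h = 5.
Median ≈ 155 + ((54 − 43) / 27) × 5 = 157.0370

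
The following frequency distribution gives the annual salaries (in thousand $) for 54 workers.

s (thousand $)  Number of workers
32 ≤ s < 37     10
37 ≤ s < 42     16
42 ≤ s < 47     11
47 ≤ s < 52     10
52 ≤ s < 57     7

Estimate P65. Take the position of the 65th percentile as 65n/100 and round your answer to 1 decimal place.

46.1

Cumulative frequencies: 10, 26, 37, 47, 54
n = 54; position = 65n/100 = 35.1.
This falls in the class 42 ≤ s < 47: L = 42, F = 26, f = 11, h = 5.
65th percentile ≈ 42 + ((35.1 − 26) / 11) × 5 = 46.1364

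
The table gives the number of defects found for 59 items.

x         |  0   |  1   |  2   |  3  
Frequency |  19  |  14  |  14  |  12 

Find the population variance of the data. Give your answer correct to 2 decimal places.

Values: 0, 1, 2, 3
n = 59, Σfx = 78, mean = 1.3220
Σfx² = 178
Σf(x − x̄)² = Σfx² − (Σfx)²/n = 178 − 78²/59 = 74.8814
Population variance = 74.8814 / 59 = 1.2692

1.27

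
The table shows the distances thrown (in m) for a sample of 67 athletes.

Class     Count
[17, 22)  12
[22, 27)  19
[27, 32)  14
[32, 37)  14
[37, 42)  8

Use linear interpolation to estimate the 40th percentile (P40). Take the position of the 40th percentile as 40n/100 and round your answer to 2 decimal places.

25.89

Cumulative frequencies: 12, 31, 45, 59, 67
n = 67; position = 40n/100 = 26.8.
This falls in the class [22, 27): L = 22, F = 12, f = 19, h = 5.
40th percentile ≈ 22 + ((26.8 − 12) / 19) × 5 = 25.8947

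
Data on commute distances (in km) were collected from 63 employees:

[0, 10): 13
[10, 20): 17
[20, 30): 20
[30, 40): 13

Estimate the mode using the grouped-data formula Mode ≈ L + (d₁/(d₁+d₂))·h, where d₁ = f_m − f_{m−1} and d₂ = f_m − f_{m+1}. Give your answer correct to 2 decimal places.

23.00

Modal class: [20, 30) (highest frequency 20).
d₁ = 20 − 17 = 3, d₂ = 20 − 13 = 7
Mode ≈ 20 + (3/(3+7)) × 10 = 20 + 3.0000 = 23.0000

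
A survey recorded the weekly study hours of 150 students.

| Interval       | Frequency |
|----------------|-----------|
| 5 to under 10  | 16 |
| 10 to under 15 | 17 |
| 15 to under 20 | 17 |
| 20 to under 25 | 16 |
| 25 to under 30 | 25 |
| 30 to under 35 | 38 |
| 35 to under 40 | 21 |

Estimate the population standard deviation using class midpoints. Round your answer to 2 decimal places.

9.72

Midpoints: 7.5, 12.5, 17.5, 22.5, 27.5, 32.5, 37.5
n = 150, Σfm = 3700, mean = 24.6667
Σfm² = 105437.5
Σf(m − x̄)² = Σfm² − (Σfm)²/n = 105437.5 − 3700²/150 = 14170.8333
Population variance = 14170.8333 / 150 = 94.4722
Standard deviation = √94.4722 = 9.7197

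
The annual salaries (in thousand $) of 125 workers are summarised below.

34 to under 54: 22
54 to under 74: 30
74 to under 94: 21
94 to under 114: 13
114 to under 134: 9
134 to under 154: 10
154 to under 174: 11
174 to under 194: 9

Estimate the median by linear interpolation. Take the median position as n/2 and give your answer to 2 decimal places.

84.00

Cumulative frequencies: 22, 52, 73, 86, 95, 105, 116, 125
n = 125; position = n/2 = 62.5.
This falls in the class 74 to under 94: L = 74, F = 52, f = 21, h = 20.
Median ≈ 74 + ((62.5 − 52) / 21) × 20 = 84.0000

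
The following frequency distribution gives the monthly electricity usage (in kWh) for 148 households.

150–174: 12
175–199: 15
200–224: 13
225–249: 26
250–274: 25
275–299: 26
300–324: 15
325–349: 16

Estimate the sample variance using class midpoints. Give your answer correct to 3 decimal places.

2651.539

Midpoints: 162, 187, 212, 237, 262, 287, 312, 337
n = 148, Σfm = 37751, mean = 255.0743
Σfm² = 10019087
Σf(m − x̄)² = Σfm² − (Σfm)²/n = 10019087 − 37751²/148 = 389776.1824
Sample variance = 389776.1824 / 147 = 2651.5387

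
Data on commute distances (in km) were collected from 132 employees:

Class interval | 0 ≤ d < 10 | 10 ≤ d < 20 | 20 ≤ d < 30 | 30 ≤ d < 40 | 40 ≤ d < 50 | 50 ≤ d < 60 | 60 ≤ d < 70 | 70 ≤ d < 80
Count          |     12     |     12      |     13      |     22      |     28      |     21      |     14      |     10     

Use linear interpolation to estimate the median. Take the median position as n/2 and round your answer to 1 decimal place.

42.5

Cumulative frequencies: 12, 24, 37, 59, 87, 108, 122, 132
n = 132; position = n/2 = 66.
This falls in the class 40 ≤ d < 50: L = 40, F = 59, f = 28, h = 10.
Median ≈ 40 + ((66 − 59) / 28) × 10 = 42.5000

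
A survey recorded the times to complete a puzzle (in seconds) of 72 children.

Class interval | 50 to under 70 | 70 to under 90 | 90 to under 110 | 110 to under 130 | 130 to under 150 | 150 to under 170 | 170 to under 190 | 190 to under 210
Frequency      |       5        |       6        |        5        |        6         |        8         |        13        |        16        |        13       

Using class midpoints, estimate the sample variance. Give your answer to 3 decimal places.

1923.944

Midpoints: 60, 80, 100, 120, 140, 160, 180, 200
n = 72, Σfm = 10680, mean = 148.3333
Σfm² = 1720800
Σf(m − x̄)² = Σfm² − (Σfm)²/n = 1720800 − 10680²/72 = 136600.0000
Sample variance = 136600.0000 / 71 = 1923.9437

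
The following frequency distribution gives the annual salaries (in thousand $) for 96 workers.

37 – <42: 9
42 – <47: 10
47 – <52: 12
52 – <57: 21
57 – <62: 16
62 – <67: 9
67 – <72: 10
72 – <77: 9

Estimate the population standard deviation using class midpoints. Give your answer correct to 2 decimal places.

Midpoints: 39.5, 44.5, 49.5, 54.5, 59.5, 64.5, 69.5, 74.5
n = 96, Σfm = 5437, mean = 56.6354
Σfm² = 317964
Σf(m − x̄)² = Σfm² − (Σfm)²/n = 317964 − 5437²/96 = 10037.2396
Population variance = 10037.2396 / 96 = 104.5546
Standard deviation = √104.5546 = 10.2252

10.23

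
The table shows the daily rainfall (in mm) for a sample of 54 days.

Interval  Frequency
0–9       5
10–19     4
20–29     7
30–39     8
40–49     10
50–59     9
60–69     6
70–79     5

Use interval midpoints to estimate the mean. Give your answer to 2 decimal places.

Midpoints: 4.5, 14.5, 24.5, 34.5, 44.5, 54.5, 64.5, 74.5
Σfm = 5×4.5 + 4×14.5 + 7×24.5 + 8×34.5 + 10×44.5 + 9×54.5 + 6×64.5 + 5×74.5 = 2223
n = Σf = 54
Mean = 2223 / 54 = 41.1667

41.17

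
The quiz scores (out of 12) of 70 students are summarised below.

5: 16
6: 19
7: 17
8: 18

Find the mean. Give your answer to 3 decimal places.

6.529

Values: 5, 6, 7, 8
Σfx = 16×5 + 19×6 + 17×7 + 18×8 = 457
n = Σf = 70
Mean = 457 / 70 = 6.5286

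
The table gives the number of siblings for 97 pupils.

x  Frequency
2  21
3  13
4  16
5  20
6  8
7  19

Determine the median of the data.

4

Cumulative frequencies: 21, 34, 50, 70, 78, 97
n = 97, so the median is the value in position (n+1)/2 = 49.
Position 49 falls at value 4.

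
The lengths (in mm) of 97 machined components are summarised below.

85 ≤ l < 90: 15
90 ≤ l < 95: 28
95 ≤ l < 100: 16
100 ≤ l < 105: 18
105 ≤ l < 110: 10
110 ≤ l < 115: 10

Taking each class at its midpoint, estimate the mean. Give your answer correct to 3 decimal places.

98.015

Midpoints: 87.5, 92.5, 97.5, 102.5, 107.5, 112.5
Σfm = 15×87.5 + 28×92.5 + 16×97.5 + 18×102.5 + 10×107.5 + 10×112.5 = 9507.5
n = Σf = 97
Mean = 9507.5 / 97 = 98.0155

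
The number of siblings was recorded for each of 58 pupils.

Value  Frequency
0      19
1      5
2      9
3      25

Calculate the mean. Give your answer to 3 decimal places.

Values: 0, 1, 2, 3
Σfx = 19×0 + 5×1 + 9×2 + 25×3 = 98
n = Σf = 58
Mean = 98 / 58 = 1.6897

1.690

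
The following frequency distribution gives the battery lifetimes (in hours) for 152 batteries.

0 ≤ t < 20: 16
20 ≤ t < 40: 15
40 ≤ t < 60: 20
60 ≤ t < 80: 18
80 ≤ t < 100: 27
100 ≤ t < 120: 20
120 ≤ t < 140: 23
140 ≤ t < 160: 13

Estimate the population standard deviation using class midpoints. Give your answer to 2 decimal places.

Midpoints: 10, 30, 50, 70, 90, 110, 130, 150
n = 152, Σfm = 12440, mean = 81.8421
Σfm² = 1295200
Σf(m − x̄)² = Σfm² − (Σfm)²/n = 1295200 − 12440²/152 = 277084.2105
Population variance = 277084.2105 / 152 = 1822.9224
Standard deviation = √1822.9224 = 42.6957

42.70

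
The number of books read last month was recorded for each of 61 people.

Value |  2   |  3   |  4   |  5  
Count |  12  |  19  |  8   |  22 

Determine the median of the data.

Cumulative frequencies: 12, 31, 39, 61
n = 61, so the median is the value in position (n+1)/2 = 31.
Position 31 falls at value 3.

3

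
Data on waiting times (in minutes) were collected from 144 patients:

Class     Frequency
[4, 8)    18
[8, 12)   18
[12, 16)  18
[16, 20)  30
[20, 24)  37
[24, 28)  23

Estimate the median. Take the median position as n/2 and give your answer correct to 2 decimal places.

18.40

Cumulative frequencies: 18, 36, 54, 84, 121, 144
n = 144; position = n/2 = 72.
This falls in the class [16, 20): L = 16, F = 54, f = 30, h = 4.
Median ≈ 16 + ((72 − 54) / 30) × 4 = 18.4000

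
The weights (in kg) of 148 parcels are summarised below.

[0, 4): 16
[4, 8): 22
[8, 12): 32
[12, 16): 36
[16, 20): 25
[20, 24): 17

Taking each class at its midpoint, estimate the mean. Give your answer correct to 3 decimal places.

12.243

Midpoints: 2, 6, 10, 14, 18, 22
Σfm = 16×2 + 22×6 + 32×10 + 36×14 + 25×18 + 17×22 = 1812
n = Σf = 148
Mean = 1812 / 148 = 12.2432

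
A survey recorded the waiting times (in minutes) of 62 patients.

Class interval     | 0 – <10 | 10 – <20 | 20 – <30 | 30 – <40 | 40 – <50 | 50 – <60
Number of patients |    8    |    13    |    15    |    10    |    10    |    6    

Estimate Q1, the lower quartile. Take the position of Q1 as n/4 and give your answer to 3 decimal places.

15.769

Cumulative frequencies: 8, 21, 36, 46, 56, 62
n = 62; position = n/4 = 15.5.
This falls in the class 10 – <20: L = 10, F = 8, f = 13, h = 10.
Lower quartile ≈ 10 + ((15.5 − 8) / 13) × 10 = 15.7692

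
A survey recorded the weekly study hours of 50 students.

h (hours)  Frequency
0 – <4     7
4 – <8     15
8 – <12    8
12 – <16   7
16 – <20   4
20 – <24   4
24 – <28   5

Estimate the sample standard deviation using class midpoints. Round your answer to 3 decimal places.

Midpoints: 2, 6, 10, 14, 18, 22, 26
n = 50, Σfm = 572, mean = 11.4400
Σfm² = 9352
Σf(m − x̄)² = Σfm² − (Σfm)²/n = 9352 − 572²/50 = 2808.3200
Sample variance = 2808.3200 / 49 = 57.3127
Standard deviation = √57.3127 = 7.5705

7.571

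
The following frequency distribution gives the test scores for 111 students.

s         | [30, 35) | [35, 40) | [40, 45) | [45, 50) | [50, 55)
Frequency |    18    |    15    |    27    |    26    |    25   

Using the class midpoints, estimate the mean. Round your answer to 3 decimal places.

43.626

Midpoints: 32.5, 37.5, 42.5, 47.5, 52.5
Σfm = 18×32.5 + 15×37.5 + 27×42.5 + 26×47.5 + 25×52.5 = 4842.5
n = Σf = 111
Mean = 4842.5 / 111 = 43.6261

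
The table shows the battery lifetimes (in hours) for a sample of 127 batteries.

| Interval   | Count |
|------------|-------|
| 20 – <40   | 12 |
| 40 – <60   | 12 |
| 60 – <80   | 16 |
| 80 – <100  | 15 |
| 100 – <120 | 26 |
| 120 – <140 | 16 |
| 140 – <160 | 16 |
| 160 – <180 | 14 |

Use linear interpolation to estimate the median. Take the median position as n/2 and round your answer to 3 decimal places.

Cumulative frequencies: 12, 24, 40, 55, 81, 97, 113, 127
n = 127; position = n/2 = 63.5.
This falls in the class 100 – <120: L = 100, F = 55, f = 26, h = 20.
Median ≈ 100 + ((63.5 − 55) / 26) × 20 = 106.5385

106.538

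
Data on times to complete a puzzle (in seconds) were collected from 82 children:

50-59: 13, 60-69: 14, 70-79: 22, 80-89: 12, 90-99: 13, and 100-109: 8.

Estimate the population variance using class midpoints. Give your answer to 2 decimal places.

239.14

Midpoints: 54.5, 64.5, 74.5, 84.5, 94.5, 104.5
n = 82, Σfm = 6329, mean = 77.1829
Σfm² = 508100.5
Σf(m − x̄)² = Σfm² − (Σfm)²/n = 508100.5 − 6329²/82 = 19609.7561
Population variance = 19609.7561 / 82 = 239.1434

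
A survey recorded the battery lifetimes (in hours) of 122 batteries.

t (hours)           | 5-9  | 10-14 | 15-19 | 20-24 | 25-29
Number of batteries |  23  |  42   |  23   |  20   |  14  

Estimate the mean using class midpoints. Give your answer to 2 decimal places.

15.36

Midpoints: 7, 12, 17, 22, 27
Σfm = 23×7 + 42×12 + 23×17 + 20×22 + 14×27 = 1874
n = Σf = 122
Mean = 1874 / 122 = 15.3607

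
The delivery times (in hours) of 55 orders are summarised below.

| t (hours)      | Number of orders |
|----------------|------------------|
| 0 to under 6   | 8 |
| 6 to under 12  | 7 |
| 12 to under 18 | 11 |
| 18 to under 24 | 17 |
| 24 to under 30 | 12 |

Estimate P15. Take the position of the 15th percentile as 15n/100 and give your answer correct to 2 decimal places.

6.21

Cumulative frequencies: 8, 15, 26, 43, 55
n = 55; position = 15n/100 = 8.25.
This falls in the class 6 to under 12: L = 6, F = 8, f = 7, h = 6.
15th percentile ≈ 6 + ((8.25 − 8) / 7) × 6 = 6.2143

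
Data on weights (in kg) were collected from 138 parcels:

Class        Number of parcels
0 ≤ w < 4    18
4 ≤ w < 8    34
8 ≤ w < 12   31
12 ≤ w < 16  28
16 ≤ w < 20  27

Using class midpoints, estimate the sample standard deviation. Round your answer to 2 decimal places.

5.30

Midpoints: 2, 6, 10, 14, 18
n = 138, Σfm = 1428, mean = 10.3478
Σfm² = 18632
Σf(m − x̄)² = Σfm² − (Σfm)²/n = 18632 − 1428²/138 = 3855.3043
Sample variance = 3855.3043 / 137 = 28.1409
Standard deviation = √28.1409 = 5.3048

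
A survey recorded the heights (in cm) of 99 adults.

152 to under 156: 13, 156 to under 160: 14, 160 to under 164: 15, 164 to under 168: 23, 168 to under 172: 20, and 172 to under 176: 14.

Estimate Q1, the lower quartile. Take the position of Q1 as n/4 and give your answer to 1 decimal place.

Cumulative frequencies: 13, 27, 42, 65, 85, 99
n = 99; position = n/4 = 24.75.
This falls in the class 156 to under 160: L = 156, F = 13, f = 14, h = 4.
Lower quartile ≈ 156 + ((24.75 − 13) / 14) × 4 = 159.3571

159.4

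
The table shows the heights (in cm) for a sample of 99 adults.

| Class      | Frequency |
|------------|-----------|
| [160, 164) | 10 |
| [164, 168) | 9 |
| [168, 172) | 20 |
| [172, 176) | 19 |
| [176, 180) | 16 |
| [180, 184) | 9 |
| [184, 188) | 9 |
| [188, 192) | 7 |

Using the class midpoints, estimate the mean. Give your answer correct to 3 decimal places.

174.848

Midpoints: 162, 166, 170, 174, 178, 182, 186, 190
Σfm = 10×162 + 9×166 + 20×170 + 19×174 + 16×178 + 9×182 + 9×186 + 7×190 = 17310
n = Σf = 99
Mean = 17310 / 99 = 174.8485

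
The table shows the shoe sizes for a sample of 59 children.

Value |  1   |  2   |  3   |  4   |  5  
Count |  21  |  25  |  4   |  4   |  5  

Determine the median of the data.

2

Cumulative frequencies: 21, 46, 50, 54, 59
n = 59, so the median is the value in position (n+1)/2 = 30.
Position 30 falls at value 2.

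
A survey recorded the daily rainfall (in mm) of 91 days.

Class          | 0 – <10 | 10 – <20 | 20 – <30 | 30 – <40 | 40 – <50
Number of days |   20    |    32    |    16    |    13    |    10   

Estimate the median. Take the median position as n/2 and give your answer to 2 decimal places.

Cumulative frequencies: 20, 52, 68, 81, 91
n = 91; position = n/2 = 45.5.
This falls in the class 10 – <20: L = 10, F = 20, f = 32, h = 10.
Median ≈ 10 + ((45.5 − 20) / 32) × 10 = 17.9688

17.97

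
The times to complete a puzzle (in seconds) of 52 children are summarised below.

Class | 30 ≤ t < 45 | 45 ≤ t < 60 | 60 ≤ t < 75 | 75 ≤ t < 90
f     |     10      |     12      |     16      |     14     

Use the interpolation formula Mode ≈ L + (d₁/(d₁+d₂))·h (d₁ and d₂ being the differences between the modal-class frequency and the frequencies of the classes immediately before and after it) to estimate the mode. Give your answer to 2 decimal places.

Modal class: 60 ≤ t < 75 (highest frequency 16).
d₁ = 16 − 12 = 4, d₂ = 16 − 14 = 2
Mode ≈ 60 + (4/(4+2)) × 15 = 60 + 10.0000 = 70.0000

70.00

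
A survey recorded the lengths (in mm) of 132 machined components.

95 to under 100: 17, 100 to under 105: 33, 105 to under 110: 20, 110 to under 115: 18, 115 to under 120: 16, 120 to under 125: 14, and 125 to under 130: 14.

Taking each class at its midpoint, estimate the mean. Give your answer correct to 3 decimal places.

110.568

Midpoints: 97.5, 102.5, 107.5, 112.5, 117.5, 122.5, 127.5
Σfm = 17×97.5 + 33×102.5 + 20×107.5 + 18×112.5 + 16×117.5 + 14×122.5 + 14×127.5 = 14595
n = Σf = 132
Mean = 14595 / 132 = 110.5682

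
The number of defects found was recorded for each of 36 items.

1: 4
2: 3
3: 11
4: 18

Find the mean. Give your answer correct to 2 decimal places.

3.19

Values: 1, 2, 3, 4
Σfx = 4×1 + 3×2 + 11×3 + 18×4 = 115
n = Σf = 36
Mean = 115 / 36 = 3.1944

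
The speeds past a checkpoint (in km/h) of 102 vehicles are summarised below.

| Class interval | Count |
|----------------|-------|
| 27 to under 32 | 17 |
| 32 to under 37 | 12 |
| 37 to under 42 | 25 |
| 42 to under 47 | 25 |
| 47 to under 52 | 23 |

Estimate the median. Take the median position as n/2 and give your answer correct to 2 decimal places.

Cumulative frequencies: 17, 29, 54, 79, 102
n = 102; position = n/2 = 51.
This falls in the class 37 to under 42: L = 37, F = 29, f = 25, h = 5.
Median ≈ 37 + ((51 − 29) / 25) × 5 = 41.4000

41.40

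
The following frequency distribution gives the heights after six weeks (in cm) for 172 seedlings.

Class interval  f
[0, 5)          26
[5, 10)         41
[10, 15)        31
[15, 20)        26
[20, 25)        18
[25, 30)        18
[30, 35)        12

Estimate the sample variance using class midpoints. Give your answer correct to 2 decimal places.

Midpoints: 2.5, 7.5, 12.5, 17.5, 22.5, 27.5, 32.5
n = 172, Σfm = 2505, mean = 14.5640
Σfm² = 50675
Σf(m − x̄)² = Σfm² − (Σfm)²/n = 50675 − 2505²/172 = 14192.2965
Sample variance = 14192.2965 / 171 = 82.9959

83.00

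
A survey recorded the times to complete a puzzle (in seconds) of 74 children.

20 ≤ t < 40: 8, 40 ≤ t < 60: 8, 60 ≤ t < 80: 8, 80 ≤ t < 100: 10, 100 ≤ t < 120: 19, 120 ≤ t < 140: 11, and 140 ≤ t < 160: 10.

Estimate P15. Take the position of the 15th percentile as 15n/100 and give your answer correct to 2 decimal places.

Cumulative frequencies: 8, 16, 24, 34, 53, 64, 74
n = 74; position = 15n/100 = 11.1.
This falls in the class 40 ≤ t < 60: L = 40, F = 8, f = 8, h = 20.
15th percentile ≈ 40 + ((11.1 − 8) / 8) × 20 = 47.7500

47.75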